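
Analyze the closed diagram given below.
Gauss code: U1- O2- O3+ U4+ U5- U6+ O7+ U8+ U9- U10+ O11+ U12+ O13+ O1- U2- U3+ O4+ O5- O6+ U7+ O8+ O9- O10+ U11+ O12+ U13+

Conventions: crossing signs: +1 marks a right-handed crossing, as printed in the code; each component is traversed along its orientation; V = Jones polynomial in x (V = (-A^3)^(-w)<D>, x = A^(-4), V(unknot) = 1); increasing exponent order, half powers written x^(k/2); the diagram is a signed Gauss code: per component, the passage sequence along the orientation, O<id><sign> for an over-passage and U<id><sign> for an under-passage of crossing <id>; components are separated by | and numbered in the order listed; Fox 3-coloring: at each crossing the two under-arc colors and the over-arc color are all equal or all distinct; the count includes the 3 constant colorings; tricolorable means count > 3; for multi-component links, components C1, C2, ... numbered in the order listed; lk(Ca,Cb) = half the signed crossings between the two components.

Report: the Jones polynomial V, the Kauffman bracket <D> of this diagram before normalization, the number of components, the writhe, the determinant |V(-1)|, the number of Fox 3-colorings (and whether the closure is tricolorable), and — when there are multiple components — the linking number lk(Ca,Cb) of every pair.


V = x^2 + x^4 - x^5 + x^6 - x^7
<D> = A^-13 - A^-9 + A^-5 - A^-1 - A^7 (w = +5)
1 component over 13 crossings, w = +5
3 Fox colorings among 3^13, |V(-1)| = 5: not tricolorable
why: |V(-1)| = 5: so not tricolorable, since 3 does not divide 5


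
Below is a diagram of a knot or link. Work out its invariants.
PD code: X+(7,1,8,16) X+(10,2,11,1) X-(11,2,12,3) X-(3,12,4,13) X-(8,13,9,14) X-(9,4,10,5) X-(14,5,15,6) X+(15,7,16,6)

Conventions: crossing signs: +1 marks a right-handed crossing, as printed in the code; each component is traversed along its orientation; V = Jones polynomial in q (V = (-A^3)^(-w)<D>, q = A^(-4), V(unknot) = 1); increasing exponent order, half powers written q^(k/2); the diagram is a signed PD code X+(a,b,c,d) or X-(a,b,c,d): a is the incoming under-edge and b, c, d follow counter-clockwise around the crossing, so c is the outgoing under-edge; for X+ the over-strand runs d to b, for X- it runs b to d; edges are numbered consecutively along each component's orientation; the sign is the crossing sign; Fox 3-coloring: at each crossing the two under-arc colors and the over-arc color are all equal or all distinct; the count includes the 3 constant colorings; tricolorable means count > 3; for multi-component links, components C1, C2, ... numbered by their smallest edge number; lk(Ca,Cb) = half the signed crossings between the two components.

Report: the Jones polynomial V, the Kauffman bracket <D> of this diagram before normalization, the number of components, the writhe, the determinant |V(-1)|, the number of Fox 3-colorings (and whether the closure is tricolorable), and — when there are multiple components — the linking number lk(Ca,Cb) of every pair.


V = 1
<D> = A^-6 (w = -2)
1 component over 8 crossings, w = -2
3 Fox colorings among 3^8, |V(-1)| = 1: not tricolorable
why: w = -2 shifts under R1 moves; the (-A^3)^(2) factor cancels that in V


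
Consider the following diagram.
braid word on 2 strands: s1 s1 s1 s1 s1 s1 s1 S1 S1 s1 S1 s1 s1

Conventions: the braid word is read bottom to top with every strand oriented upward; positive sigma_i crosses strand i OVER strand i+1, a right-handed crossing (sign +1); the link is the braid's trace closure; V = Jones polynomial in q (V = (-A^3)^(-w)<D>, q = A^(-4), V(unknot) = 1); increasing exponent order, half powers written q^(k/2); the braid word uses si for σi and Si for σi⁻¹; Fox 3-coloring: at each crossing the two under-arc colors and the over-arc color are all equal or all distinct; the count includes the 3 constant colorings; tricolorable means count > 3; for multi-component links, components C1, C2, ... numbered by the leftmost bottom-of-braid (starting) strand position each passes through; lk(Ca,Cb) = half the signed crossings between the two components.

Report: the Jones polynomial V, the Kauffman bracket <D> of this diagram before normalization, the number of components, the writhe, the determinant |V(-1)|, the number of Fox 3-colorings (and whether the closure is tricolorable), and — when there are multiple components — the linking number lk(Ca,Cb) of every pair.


Jones polynomial: V(q) = q^3 + q^5 - q^6 + q^7 - q^8 + q^9 - q^10
<D> = A^-19 - A^-15 + A^-11 - A^-7 + A^-3 - A - A^9; writhe +7
components 1, writhe +7 (13 crossings)
3-colorings: 3 of 3^13, det 7 — not tricolorable
note: inverse pairs cancel, leaving σ1 σ1 σ1 σ1 σ1 σ1 σ1


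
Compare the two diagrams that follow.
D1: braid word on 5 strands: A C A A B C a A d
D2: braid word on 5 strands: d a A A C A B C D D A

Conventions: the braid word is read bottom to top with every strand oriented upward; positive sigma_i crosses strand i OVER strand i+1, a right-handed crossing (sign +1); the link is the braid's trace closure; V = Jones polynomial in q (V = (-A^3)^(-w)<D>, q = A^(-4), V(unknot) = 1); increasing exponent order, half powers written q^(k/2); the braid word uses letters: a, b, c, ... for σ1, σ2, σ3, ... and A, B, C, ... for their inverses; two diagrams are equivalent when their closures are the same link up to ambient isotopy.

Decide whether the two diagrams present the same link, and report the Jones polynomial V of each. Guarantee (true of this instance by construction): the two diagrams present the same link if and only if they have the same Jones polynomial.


equivalent: yes
D1 (bracket A^-9 + 2A^-1 - A^3 + A^7 - A^11; 9 crossings at w = -5): V = q^(-13/2) - q^(-11/2) + q^(-9/2) - 2q^(-7/2) - q^(-3/2)
V(D2) = q^(-13/2) - q^(-11/2) + q^(-9/2) - 2q^(-7/2) - q^(-3/2)  (w -7, c 11, <D> = A^-15 + 2A^-7 - A^-3 + A - A^5)
key observation: one V(q) for all 2 diagrams — one class (guaranteed)


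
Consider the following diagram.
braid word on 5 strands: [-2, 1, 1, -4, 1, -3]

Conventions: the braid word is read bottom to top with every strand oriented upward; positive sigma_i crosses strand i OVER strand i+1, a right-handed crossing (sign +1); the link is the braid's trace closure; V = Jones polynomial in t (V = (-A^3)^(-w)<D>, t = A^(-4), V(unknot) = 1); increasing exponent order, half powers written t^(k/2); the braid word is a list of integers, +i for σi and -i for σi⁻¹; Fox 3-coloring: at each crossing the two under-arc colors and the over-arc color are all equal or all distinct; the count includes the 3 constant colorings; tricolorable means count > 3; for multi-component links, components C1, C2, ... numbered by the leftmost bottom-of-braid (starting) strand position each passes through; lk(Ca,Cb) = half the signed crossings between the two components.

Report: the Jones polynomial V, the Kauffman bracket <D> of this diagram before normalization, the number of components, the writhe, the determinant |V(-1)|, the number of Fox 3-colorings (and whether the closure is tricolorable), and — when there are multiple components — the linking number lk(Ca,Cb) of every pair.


V(t) = t + t^3 - t^4
bracket: -A^-16 + A^-12 + A^-4, w = 0
1 component, writhe 0, over 6 crossings
det 3, colorings 9 of 3^6 — tricolorable
observation: w = 0 shifts under R1 moves; the (-A^3)^(0) factor cancels that in V


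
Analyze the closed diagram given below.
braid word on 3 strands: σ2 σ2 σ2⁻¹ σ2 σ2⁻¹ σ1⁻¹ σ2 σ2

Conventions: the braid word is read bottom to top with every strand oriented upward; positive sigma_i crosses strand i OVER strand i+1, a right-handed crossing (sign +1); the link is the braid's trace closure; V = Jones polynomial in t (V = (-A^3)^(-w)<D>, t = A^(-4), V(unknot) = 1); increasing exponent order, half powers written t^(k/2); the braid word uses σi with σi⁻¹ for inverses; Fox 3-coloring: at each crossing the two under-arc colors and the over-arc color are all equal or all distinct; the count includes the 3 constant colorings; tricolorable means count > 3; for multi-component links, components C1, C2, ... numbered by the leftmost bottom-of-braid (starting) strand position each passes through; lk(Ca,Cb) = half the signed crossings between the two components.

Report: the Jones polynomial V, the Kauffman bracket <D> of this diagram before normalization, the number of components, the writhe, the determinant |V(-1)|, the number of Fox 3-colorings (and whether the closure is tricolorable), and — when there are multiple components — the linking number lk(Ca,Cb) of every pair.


V = t + t^3 - t^4
<D> = -A^-10 + A^-6 + A^2 (w = +2)
1 component over 8 crossings, w = +2
9 Fox colorings among 3^8, |V(-1)| = 3: tricolorable
why: w = +2 shifts under R1 moves; the (-A^3)^(-2) factor cancels that in V


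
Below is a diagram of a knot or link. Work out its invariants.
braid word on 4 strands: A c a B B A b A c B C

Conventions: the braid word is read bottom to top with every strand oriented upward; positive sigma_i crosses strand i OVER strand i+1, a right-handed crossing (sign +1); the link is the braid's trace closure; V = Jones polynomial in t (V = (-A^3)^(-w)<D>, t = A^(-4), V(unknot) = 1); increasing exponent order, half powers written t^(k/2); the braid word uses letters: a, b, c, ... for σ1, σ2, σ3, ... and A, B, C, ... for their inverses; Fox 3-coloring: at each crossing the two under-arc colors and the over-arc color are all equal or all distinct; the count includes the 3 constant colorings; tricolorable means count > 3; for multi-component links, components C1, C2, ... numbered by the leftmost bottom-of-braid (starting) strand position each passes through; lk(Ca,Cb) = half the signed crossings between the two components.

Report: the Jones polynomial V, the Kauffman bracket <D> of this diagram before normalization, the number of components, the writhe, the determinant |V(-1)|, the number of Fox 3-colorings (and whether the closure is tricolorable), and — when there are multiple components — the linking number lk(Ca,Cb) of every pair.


V = -t^-6 + t^-5 - t^-4 + 2t^-3 - t^-2 + t^-1
<D> = -A^-5 + A^-1 - 2A^3 + A^7 - A^11 + A^15 (w = -3)
1 component over 11 crossings, w = -3
3 Fox colorings among 3^11, |V(-1)| = 7: not tricolorable
why: w = -3 (over 11 crossings) is diagram-only; (-A^3)^(3) removes it from V


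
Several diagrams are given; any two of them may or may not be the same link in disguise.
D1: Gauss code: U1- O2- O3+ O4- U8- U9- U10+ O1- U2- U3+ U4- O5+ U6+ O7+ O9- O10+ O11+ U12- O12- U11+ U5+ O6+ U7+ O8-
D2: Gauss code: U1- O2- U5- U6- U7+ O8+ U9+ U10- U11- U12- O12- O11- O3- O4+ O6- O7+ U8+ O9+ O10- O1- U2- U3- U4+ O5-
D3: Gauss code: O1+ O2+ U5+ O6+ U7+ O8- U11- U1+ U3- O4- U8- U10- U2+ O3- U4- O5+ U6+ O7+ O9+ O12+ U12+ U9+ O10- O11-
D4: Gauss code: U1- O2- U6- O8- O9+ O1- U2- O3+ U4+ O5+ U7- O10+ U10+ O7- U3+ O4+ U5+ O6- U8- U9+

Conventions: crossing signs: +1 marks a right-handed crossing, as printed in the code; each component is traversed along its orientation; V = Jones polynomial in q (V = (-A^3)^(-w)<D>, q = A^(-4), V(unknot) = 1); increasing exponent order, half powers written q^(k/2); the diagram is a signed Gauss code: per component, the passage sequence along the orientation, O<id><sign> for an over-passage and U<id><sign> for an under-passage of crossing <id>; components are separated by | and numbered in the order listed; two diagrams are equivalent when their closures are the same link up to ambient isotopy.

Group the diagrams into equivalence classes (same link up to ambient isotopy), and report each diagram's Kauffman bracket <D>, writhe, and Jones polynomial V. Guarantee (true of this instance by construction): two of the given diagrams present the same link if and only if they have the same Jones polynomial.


classes: {D1, D3, D4} | {D2}
V(D1) = -q^-3 + q^-2 - q^-1 + 3 - q + q^2 - q^3  [12 crossings, <D> = -A^-12 + A^-8 - A^-4 + 3 - A^4 + A^8 - A^12, w = 0]
D2 (bracket A^-8 + 1 - A^4; 12 crossings at w = -4): V = -q^-4 + q^-3 + q^-1
V(D3) = -q^-3 + q^-2 - q^-1 + 3 - q + q^2 - q^3  [12 crossings, <D> = -A^-6 + A^-2 - A^2 + 3A^6 - A^10 + A^14 - A^18, w = +2]
D4 (bracket -A^-12 + A^-8 - A^-4 + 3 - A^4 + A^8 - A^12; 10 crossings at w = 0): V = -q^-3 + q^-2 - q^-1 + 3 - q + q^2 - q^3
insight: 2 classes among 4 diagrams; unequal V(q) rules out equality


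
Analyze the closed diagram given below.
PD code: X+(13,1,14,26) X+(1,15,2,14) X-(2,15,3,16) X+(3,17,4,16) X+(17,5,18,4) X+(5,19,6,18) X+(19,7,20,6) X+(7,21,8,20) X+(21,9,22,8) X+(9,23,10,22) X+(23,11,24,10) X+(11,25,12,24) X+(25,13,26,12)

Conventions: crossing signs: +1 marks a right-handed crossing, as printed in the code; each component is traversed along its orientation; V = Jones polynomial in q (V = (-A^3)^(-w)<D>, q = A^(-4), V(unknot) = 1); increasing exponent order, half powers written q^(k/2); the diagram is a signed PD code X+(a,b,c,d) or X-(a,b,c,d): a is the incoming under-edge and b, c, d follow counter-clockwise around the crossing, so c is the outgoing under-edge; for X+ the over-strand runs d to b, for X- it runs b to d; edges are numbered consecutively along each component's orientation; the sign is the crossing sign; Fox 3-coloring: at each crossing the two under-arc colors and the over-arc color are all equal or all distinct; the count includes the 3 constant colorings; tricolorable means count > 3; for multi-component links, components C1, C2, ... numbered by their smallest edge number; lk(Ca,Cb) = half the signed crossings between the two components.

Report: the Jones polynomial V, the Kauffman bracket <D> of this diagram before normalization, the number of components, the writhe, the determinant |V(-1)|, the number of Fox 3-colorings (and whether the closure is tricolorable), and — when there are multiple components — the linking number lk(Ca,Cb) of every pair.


V = q^5 + q^7 - q^8 + q^9 - q^10 + q^11 - q^12 + q^13 - q^14 + q^15 - q^16
<D> = A^-31 - A^-27 + A^-23 - A^-19 + A^-15 - A^-11 + A^-7 - A^-3 + A - A^5 - A^13 (w = +11)
1 component over 13 crossings, w = +11
3 Fox colorings among 3^13, |V(-1)| = 11: not tricolorable
why: V spans 11 powers of q: at least 11 crossings in any diagram


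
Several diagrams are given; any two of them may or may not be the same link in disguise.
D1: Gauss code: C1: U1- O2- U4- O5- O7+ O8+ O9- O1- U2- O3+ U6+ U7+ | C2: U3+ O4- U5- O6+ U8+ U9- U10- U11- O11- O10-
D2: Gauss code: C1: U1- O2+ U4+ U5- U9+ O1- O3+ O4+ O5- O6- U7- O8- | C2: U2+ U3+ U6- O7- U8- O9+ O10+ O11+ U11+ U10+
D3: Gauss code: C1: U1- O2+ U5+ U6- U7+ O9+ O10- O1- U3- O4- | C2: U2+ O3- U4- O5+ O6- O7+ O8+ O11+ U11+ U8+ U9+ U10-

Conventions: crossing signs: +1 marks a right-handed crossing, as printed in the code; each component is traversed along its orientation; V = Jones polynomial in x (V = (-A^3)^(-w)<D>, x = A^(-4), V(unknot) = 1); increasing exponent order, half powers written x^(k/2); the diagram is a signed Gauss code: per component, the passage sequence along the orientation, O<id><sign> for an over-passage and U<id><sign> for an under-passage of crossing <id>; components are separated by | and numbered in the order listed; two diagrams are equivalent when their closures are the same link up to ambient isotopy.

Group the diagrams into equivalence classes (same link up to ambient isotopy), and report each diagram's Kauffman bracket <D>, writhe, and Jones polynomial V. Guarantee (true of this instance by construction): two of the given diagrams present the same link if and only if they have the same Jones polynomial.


classes: {D1, D2, D3}
V(D1) = x^(-7/2) - 2x^(-5/2) + x^(-3/2) - 2x^(-1/2) + x^(1/2) - x^(3/2)  [11 crossings, <D> = A^-15 - A^-11 + 2A^-7 - A^-3 + 2A - A^5, w = -3]
D2 (bracket A^-3 - A + 2A^5 - A^9 + 2A^13 - A^17; 11 crossings at w = +1): V = x^(-7/2) - 2x^(-5/2) + x^(-3/2) - 2x^(-1/2) + x^(1/2) - x^(3/2)
V(D3) = x^(-7/2) - 2x^(-5/2) + x^(-3/2) - 2x^(-1/2) + x^(1/2) - x^(3/2)  (w +1, c 11, <D> = A^-3 - A + 2A^5 - A^9 + 2A^13 - A^17)
insight: all 3 diagrams share one V(x), hence one class


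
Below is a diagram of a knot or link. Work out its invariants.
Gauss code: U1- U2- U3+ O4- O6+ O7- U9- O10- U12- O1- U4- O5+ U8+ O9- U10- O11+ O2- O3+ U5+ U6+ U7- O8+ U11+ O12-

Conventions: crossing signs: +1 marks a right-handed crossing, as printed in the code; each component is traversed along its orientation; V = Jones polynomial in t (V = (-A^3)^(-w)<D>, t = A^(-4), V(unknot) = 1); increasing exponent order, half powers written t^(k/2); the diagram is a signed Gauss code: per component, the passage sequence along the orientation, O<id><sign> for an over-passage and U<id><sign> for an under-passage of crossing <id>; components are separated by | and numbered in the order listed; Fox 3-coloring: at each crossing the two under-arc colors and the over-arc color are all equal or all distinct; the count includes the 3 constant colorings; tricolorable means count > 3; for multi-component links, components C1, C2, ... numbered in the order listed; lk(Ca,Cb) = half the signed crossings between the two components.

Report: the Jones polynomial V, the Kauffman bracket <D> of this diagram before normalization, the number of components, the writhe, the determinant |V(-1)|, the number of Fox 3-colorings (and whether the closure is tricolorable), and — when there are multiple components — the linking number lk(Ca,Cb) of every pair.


V(t) = -t^-6 + 2t^-5 - 4t^-4 + 5t^-3 - 4t^-2 + 5t^-1 - 3 + 2t - t^2
bracket: -A^-14 + 2A^-10 - 3A^-6 + 5A^-2 - 4A^2 + 5A^6 - 4A^10 + 2A^14 - A^18, w = -2
1 component, writhe -2, over 12 crossings
det 27, colorings 9 of 3^12 — tricolorable
observation: w = -2 shifts under R1 moves; the (-A^3)^(2) factor cancels that in V


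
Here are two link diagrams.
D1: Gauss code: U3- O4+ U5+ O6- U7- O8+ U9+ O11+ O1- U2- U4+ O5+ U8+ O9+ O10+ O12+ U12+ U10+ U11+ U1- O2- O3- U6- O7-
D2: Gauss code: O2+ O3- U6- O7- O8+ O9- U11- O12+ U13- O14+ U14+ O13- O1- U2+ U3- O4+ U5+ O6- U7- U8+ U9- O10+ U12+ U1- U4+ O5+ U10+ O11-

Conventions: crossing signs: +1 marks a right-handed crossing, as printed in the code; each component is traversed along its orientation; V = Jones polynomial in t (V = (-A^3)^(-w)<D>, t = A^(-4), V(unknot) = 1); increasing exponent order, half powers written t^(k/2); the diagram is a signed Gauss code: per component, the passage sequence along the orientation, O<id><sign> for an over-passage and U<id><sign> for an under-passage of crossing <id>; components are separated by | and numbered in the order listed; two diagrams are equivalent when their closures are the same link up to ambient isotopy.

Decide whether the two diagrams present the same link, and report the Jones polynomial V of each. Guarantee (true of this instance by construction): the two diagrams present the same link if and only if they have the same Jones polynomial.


equivalent: yes
V(D1) = -t^-3 + 2t^-2 - 2t^-1 + 3 - 2t + 2t^2 - t^3  (w +2, c 12, <D> = -A^-6 + 2A^-2 - 2A^2 + 3A^6 - 2A^10 + 2A^14 - A^18)
D2 (bracket -A^-12 + 2A^-8 - 2A^-4 + 3 - 2A^4 + 2A^8 - A^12; 14 crossings at w = 0): V = -t^-3 + 2t^-2 - 2t^-1 + 3 - 2t + 2t^2 - t^3
why: all 2 diagrams share one V(t), hence one class


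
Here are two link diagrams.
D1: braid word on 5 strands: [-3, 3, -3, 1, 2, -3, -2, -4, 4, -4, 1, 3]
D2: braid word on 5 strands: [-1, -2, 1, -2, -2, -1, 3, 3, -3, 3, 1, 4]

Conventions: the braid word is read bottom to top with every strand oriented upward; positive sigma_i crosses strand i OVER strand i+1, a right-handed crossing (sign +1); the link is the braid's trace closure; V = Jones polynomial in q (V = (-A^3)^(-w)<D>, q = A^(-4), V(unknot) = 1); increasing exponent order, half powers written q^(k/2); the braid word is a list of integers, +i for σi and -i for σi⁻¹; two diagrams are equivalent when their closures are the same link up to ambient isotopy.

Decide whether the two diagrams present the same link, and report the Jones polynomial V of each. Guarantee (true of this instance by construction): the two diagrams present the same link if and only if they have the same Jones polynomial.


equivalent: no
V(D1) = 1 + q + q^2 + q^3  (w 0, c 12, <D> = A^-12 + A^-8 + A^-4 + 1)
V(D2) = q^-2 + 2 + q^2  [12 crossings, <D> = A^-8 + 2 + A^8, w = 0]
key observation: 2 classes among 2 diagrams; unequal V(q) rules out equality


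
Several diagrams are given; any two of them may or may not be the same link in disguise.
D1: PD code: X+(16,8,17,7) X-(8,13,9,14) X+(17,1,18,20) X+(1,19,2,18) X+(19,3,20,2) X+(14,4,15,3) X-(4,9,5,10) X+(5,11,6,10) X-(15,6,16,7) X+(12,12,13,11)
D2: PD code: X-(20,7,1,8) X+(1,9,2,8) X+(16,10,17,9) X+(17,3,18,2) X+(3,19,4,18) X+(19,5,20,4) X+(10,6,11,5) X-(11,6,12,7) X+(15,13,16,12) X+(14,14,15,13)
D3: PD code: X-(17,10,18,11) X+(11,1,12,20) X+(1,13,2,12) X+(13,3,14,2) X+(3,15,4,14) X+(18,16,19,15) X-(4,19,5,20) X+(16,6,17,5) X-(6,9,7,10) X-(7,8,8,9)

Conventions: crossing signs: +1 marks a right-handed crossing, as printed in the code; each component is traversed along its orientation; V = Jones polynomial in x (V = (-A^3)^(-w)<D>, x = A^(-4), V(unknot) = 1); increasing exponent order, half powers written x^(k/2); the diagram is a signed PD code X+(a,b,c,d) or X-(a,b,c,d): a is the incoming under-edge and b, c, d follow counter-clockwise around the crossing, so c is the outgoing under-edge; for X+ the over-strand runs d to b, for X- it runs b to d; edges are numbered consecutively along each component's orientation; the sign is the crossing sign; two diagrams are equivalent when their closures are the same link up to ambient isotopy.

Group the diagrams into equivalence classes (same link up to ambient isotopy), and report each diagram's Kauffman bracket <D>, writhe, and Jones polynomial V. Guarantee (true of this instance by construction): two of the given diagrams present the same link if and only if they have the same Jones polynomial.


grouping into links: {D1, D2, D3}
V(D1) = x + x^3 - x^4  (w +4, c 10, <D> = -A^-4 + 1 + A^8)
D2 (bracket -A^2 + A^6 + A^14; 10 crossings at w = +6): V = x + x^3 - x^4
V(D3) = x + x^3 - x^4  [10 crossings, <D> = -A^-10 + A^-6 + A^2, w = +2]
why: all 3 diagrams share one V(x), hence one class


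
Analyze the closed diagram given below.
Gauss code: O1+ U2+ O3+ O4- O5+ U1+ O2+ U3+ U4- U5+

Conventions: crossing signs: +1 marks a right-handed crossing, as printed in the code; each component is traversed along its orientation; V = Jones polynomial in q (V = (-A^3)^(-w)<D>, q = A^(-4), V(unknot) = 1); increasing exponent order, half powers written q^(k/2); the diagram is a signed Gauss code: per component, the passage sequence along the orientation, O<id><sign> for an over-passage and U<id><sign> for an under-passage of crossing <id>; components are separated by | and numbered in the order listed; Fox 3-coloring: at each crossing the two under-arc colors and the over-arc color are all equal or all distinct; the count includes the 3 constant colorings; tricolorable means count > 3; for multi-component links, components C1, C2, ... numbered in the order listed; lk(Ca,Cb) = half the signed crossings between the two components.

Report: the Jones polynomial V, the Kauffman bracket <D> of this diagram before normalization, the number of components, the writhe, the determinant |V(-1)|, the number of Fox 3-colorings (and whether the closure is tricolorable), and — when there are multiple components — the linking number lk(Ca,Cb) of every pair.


V = q + q^3 - q^4
<D> = A^-7 - A^-3 - A^5 (w = +3)
1 component over 5 crossings, w = +3
9 Fox colorings among 3^5, |V(-1)| = 3: tricolorable
why: w = +3 shifts under R1 moves; the (-A^3)^(-3) factor cancels that in V


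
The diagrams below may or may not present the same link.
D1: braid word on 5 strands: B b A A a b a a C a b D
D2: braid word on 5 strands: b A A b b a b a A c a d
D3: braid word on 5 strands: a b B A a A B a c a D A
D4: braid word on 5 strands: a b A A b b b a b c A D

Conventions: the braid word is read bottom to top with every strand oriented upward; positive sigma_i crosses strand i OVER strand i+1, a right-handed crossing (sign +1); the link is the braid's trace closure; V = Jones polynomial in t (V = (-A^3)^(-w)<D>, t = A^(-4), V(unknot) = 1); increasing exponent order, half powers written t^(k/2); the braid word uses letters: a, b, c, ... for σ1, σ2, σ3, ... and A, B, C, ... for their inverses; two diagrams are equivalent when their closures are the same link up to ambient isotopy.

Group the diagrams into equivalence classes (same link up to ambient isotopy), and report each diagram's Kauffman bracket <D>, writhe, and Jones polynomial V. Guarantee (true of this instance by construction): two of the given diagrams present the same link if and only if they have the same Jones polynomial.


classes: {D1, D2, D4} | {D3}
V(D1) = t - t^2 + 2t^3 - t^4 + t^5 - t^6  [12 crossings, <D> = -A^-18 + A^-14 - A^-10 + 2A^-6 - A^-2 + A^2, w = +2]
D2 (bracket -A^-6 + A^-2 - A^2 + 2A^6 - A^10 + A^14; 12 crossings at w = +6): V = t - t^2 + 2t^3 - t^4 + t^5 - t^6
D3 (bracket 1; 12 crossings at w = 0): V = 1
D4 (bracket -A^-12 + A^-8 - A^-4 + 2 - A^4 + A^8; 12 crossings at w = +4): V = t - t^2 + 2t^3 - t^4 + t^5 - t^6
insight: V(t) takes 2 values over 4 diagrams, fixing the grouping


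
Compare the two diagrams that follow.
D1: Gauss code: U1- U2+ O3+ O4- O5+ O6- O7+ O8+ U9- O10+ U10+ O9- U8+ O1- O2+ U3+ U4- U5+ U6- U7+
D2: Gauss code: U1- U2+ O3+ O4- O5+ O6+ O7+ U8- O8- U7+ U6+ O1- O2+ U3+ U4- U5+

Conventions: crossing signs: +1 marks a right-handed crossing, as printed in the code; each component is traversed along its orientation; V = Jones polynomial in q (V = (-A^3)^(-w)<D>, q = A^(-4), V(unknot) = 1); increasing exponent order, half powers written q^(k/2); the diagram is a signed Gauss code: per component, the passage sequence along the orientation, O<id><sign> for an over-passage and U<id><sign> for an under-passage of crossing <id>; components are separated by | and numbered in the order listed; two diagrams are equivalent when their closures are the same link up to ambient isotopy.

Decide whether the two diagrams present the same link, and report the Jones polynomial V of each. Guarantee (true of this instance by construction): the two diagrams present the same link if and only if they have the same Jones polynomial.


equivalent: yes
D1 (bracket A^6; 10 crossings at w = +2): V = 1
D2 (bracket A^6; 8 crossings at w = +2): V = 1
key observation: all 2 diagrams share one V(q), hence one class


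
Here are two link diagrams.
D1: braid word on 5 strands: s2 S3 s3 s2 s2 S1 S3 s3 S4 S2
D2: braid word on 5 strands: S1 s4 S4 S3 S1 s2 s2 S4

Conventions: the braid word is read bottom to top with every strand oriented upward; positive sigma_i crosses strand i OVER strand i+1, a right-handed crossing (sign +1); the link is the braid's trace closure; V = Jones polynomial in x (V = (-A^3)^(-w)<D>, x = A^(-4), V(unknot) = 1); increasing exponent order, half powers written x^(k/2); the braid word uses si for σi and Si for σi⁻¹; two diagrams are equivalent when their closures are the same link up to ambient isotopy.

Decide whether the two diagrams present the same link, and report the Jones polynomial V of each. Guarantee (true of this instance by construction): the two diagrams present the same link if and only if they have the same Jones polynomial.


equivalent: no
V(D1) = 1 + x + x^2 + x^3  (w 0, c 10, <D> = A^-12 + A^-8 + A^-4 + 1)
V(D2) = x^-2 + 2 + x^2  (w -2, c 8, <D> = A^-14 + 2A^-6 + A^2)
why: V(x) takes 2 values over 2 diagrams, fixing the grouping


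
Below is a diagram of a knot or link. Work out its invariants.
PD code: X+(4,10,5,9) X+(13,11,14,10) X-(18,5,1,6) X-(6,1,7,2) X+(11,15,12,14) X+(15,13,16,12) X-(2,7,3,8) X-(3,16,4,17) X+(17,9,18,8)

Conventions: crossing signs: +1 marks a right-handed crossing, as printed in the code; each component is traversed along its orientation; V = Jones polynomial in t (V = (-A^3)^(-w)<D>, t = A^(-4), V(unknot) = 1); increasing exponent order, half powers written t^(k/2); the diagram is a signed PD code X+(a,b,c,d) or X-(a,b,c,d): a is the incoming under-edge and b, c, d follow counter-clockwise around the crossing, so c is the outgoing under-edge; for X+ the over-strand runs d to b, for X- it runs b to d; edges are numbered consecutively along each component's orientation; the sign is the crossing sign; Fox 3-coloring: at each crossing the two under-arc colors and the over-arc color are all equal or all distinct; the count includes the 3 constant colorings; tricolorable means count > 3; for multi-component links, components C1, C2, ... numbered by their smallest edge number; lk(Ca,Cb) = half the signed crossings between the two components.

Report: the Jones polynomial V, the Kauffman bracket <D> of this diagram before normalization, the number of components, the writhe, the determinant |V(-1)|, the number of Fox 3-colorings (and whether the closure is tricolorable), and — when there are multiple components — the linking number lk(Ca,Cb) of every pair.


Jones polynomial: V(t) = -t^-3 + t^-2 - t^-1 + 3 - t + t^2 - t^3
<D> = A^-9 - A^-5 + A^-1 - 3A^3 + A^7 - A^11 + A^15; writhe +1
components 1, writhe +1 (9 crossings)
3-colorings: 27 of 3^9, det 9 — tricolorable
note: V spans 6 powers of t: at least 6 crossings in any diagram


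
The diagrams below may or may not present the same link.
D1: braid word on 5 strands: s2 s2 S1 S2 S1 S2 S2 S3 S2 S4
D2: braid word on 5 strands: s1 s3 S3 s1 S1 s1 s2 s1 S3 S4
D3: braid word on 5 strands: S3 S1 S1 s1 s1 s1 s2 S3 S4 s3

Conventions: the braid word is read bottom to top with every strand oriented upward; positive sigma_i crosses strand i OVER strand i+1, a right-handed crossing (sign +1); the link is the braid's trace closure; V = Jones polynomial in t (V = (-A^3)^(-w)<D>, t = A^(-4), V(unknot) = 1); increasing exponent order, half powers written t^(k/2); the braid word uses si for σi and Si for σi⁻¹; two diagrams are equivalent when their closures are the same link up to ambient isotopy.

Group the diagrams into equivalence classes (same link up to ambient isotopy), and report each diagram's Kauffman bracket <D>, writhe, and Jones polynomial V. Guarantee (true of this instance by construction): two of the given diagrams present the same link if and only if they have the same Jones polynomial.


classes: {D1} | {D2} | {D3}
V(D1) = -t^-4 + t^-3 + t^-1  [10 crossings, <D> = A^-14 + A^-6 - A^-2, w = -6]
D2 (bracket -A^-10 + A^-6 + A^2; 10 crossings at w = +2): V = t + t^3 - t^4
V(D3) = 1  [10 crossings, <D> = 1, w = 0]
note: 3 classes among 3 diagrams; unequal V(t) rules out equality


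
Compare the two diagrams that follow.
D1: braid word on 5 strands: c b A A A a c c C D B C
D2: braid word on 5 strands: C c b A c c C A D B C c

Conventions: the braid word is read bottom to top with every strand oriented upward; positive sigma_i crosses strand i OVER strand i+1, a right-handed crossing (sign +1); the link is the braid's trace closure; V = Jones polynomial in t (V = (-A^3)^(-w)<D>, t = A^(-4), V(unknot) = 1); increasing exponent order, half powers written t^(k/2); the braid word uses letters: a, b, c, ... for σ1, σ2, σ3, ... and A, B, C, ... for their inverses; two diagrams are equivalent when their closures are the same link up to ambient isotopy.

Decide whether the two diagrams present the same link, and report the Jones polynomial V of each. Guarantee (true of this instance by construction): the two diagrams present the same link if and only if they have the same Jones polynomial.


equivalent: yes
D1 (bracket A^-6 + A^-2 + A^2 + A^6; 12 crossings at w = -2): V = t^-3 + t^-2 + t^-1 + 1
V(D2) = t^-3 + t^-2 + t^-1 + 1  (w -2, c 12, <D> = A^-6 + A^-2 + A^2 + A^6)
key observation: one V(t) for all 2 diagrams — one class (guaranteed)


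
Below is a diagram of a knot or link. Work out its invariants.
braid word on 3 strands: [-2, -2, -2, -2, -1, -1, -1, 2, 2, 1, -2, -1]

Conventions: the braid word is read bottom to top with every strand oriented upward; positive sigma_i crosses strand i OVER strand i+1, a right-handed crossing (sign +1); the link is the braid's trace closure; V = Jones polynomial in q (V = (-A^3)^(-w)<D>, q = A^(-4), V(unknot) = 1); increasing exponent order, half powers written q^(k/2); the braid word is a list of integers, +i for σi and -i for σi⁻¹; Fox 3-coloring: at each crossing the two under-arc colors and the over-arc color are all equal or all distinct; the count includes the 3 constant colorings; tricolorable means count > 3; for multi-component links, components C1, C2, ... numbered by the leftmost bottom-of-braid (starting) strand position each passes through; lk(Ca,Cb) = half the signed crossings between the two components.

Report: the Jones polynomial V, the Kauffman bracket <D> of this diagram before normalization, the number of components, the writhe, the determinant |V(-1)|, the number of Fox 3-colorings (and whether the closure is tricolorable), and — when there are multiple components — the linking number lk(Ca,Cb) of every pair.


V = -q^-9 + 2q^-8 - 3q^-7 + 3q^-6 - 3q^-5 + 3q^-4 - q^-3 + q^-2
<D> = A^-10 - A^-6 + 3A^-2 - 3A^2 + 3A^6 - 3A^10 + 2A^14 - A^18 (w = -6)
1 component over 12 crossings, w = -6
3 Fox colorings among 3^12, |V(-1)| = 17: not tricolorable
why: w = -6 shifts under R1 moves; the (-A^3)^(6) factor cancels that in V


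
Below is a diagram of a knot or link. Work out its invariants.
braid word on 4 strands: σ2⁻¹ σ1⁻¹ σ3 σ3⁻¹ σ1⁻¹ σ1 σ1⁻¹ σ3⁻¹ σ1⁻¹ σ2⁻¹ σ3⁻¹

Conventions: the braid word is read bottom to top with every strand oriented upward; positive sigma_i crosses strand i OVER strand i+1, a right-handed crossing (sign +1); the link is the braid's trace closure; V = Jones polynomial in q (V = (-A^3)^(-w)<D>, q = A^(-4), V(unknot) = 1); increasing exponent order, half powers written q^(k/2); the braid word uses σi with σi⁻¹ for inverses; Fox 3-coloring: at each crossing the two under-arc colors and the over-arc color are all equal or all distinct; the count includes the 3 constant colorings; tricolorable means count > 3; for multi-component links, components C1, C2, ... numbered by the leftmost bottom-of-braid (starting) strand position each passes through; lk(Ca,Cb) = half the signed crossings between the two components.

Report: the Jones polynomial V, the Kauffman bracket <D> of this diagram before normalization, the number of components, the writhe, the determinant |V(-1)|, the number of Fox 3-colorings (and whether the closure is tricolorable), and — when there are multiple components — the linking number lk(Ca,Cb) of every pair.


V = q^-8 - 2q^-7 + q^-6 - 2q^-5 + 2q^-4 + q^-2
<D> = -A^-13 - 2A^-5 + 2A^-1 - A^3 + 2A^7 - A^11 (w = -7)
1 component over 11 crossings, w = -7
27 Fox colorings among 3^11, |V(-1)| = 9: tricolorable
why: inverse pairs cancel, leaving σ2⁻¹ σ1⁻¹ σ1⁻¹ σ3⁻¹ σ1⁻¹ σ2⁻¹ σ3⁻¹


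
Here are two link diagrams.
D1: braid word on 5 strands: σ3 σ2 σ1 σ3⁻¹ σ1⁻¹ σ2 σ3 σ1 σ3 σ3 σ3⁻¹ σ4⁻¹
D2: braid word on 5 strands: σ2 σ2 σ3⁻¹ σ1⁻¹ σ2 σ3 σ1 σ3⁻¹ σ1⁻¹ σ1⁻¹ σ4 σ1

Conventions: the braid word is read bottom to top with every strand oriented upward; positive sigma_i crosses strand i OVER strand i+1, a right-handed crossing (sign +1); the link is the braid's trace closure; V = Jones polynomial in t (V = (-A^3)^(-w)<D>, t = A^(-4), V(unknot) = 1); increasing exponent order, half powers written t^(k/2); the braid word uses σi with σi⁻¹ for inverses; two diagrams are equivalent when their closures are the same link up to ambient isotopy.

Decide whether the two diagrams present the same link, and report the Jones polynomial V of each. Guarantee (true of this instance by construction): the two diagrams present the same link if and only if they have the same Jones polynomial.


same link: no
V(D1) = t - t^2 + 2t^3 - t^4 + t^5 - t^6  [12 crossings, <D> = -A^-12 + A^-8 - A^-4 + 2 - A^4 + A^8, w = +4]
V(D2) = t + t^3 - t^4  [12 crossings, <D> = -A^-10 + A^-6 + A^2, w = +2]
insight: V(t) takes 2 values over 2 diagrams, fixing the grouping


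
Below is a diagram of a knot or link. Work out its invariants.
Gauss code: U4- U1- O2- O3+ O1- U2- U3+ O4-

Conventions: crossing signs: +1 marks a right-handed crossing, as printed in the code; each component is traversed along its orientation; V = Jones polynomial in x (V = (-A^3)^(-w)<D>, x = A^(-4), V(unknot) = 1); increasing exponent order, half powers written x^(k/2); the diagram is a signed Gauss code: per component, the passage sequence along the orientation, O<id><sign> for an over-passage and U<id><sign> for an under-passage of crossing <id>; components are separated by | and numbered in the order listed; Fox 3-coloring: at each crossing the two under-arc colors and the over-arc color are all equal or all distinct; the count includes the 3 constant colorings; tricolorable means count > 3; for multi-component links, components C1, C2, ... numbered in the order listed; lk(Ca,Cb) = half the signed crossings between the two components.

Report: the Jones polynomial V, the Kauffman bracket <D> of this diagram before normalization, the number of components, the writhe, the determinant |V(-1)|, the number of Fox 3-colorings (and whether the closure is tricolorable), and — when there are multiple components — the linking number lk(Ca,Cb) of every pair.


V = 1
<D> = A^-6 (w = -2)
1 component over 4 crossings, w = -2
3 Fox colorings among 3^4, |V(-1)| = 1: not tricolorable
why: det 1 = |V(-1)|; not divisible by 3, so not tricolorable


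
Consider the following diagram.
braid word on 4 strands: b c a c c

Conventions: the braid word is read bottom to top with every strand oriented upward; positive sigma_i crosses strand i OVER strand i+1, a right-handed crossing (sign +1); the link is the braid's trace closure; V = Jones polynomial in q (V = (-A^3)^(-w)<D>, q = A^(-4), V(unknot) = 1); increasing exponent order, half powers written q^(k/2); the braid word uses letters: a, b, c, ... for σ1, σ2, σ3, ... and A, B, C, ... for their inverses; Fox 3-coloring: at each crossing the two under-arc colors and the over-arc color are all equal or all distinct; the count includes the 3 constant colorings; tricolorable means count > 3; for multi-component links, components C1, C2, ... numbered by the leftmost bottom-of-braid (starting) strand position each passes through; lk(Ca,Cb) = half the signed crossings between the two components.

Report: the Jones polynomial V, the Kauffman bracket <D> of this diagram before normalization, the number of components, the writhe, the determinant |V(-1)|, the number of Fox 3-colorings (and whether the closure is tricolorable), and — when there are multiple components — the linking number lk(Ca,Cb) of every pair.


V(q) = q + q^3 - q^4
bracket: A^-1 - A^3 - A^11, w = +5
1 component, writhe +5, over 5 crossings
det 3, colorings 9 of 3^5 — tricolorable
observation: det 3 = |V(-1)|; divisible by 3, so tricolorable


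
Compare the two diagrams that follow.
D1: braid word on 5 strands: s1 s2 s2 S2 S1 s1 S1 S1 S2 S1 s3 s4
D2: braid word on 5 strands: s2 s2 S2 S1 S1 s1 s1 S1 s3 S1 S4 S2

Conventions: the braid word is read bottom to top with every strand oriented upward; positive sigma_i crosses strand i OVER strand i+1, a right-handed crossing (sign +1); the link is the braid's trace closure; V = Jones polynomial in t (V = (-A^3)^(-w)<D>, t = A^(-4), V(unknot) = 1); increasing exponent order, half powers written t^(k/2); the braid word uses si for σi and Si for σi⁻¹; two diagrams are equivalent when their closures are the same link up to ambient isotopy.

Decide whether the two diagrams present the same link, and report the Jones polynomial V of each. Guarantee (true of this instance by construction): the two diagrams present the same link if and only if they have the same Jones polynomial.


equivalent: yes
D1 (bracket 1 + A^4 + A^8 + A^12; 12 crossings at w = 0): V = t^-3 + t^-2 + t^-1 + 1
V(D2) = t^-3 + t^-2 + t^-1 + 1  [12 crossings, <D> = A^-6 + A^-2 + A^2 + A^6, w = -2]
observation: all 2 diagrams share one V(t), hence one class


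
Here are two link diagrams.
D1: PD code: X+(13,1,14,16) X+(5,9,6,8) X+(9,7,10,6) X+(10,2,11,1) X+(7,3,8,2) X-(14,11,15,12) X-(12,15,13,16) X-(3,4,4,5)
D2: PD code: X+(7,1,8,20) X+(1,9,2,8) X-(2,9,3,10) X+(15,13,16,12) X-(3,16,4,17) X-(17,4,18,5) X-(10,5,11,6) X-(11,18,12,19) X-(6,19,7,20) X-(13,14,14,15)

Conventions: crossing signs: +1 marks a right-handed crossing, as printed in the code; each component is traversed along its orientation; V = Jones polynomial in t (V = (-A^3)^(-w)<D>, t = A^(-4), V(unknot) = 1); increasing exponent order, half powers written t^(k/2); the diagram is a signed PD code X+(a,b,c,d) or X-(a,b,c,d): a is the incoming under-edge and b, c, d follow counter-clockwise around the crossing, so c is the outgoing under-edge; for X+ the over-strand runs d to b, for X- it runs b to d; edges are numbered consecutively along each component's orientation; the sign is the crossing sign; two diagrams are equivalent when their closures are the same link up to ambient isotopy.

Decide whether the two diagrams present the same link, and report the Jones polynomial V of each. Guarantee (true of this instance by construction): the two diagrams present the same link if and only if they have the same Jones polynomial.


same link: no
V(D1) = t + t^3 - t^4  [8 crossings, <D> = -A^-10 + A^-6 + A^2, w = +2]
D2 (bracket A^-8 + 1 - A^4; 10 crossings at w = -4): V = -t^-4 + t^-3 + t^-1
note: 2 classes among 2 diagrams; unequal V(t) rules out equality
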